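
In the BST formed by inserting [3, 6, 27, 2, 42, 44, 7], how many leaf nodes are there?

Tree built from: [3, 6, 27, 2, 42, 44, 7]
Tree (level-order array): [3, 2, 6, None, None, None, 27, 7, 42, None, None, None, 44]
Rule: A leaf has 0 children.
Per-node child counts:
  node 3: 2 child(ren)
  node 2: 0 child(ren)
  node 6: 1 child(ren)
  node 27: 2 child(ren)
  node 7: 0 child(ren)
  node 42: 1 child(ren)
  node 44: 0 child(ren)
Matching nodes: [2, 7, 44]
Count of leaf nodes: 3


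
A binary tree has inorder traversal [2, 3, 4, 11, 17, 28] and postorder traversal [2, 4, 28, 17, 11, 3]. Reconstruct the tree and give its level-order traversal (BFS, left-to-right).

Inorder:   [2, 3, 4, 11, 17, 28]
Postorder: [2, 4, 28, 17, 11, 3]
Algorithm: postorder visits root last, so walk postorder right-to-left;
each value is the root of the current inorder slice — split it at that
value, recurse on the right subtree first, then the left.
Recursive splits:
  root=3; inorder splits into left=[2], right=[4, 11, 17, 28]
  root=11; inorder splits into left=[4], right=[17, 28]
  root=17; inorder splits into left=[], right=[28]
  root=28; inorder splits into left=[], right=[]
  root=4; inorder splits into left=[], right=[]
  root=2; inorder splits into left=[], right=[]
Reconstructed level-order: [3, 2, 11, 4, 17, 28]


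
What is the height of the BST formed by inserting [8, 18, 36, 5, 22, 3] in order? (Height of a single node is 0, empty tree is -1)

Insertion order: [8, 18, 36, 5, 22, 3]
Tree (level-order array): [8, 5, 18, 3, None, None, 36, None, None, 22]
Compute height bottom-up (empty subtree = -1):
  height(3) = 1 + max(-1, -1) = 0
  height(5) = 1 + max(0, -1) = 1
  height(22) = 1 + max(-1, -1) = 0
  height(36) = 1 + max(0, -1) = 1
  height(18) = 1 + max(-1, 1) = 2
  height(8) = 1 + max(1, 2) = 3
Height = 3


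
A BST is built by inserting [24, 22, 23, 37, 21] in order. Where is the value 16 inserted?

Starting tree (level order): [24, 22, 37, 21, 23]
Insertion path: 24 -> 22 -> 21
Result: insert 16 as left child of 21
Final tree (level order): [24, 22, 37, 21, 23, None, None, 16]


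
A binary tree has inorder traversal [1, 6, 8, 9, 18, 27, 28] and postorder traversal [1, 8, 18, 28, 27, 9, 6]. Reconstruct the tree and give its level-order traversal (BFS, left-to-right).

Inorder:   [1, 6, 8, 9, 18, 27, 28]
Postorder: [1, 8, 18, 28, 27, 9, 6]
Algorithm: postorder visits root last, so walk postorder right-to-left;
each value is the root of the current inorder slice — split it at that
value, recurse on the right subtree first, then the left.
Recursive splits:
  root=6; inorder splits into left=[1], right=[8, 9, 18, 27, 28]
  root=9; inorder splits into left=[8], right=[18, 27, 28]
  root=27; inorder splits into left=[18], right=[28]
  root=28; inorder splits into left=[], right=[]
  root=18; inorder splits into left=[], right=[]
  root=8; inorder splits into left=[], right=[]
  root=1; inorder splits into left=[], right=[]
Reconstructed level-order: [6, 1, 9, 8, 27, 18, 28]


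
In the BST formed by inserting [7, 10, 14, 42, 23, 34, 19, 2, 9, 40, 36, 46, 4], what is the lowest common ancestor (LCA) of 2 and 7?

Tree insertion order: [7, 10, 14, 42, 23, 34, 19, 2, 9, 40, 36, 46, 4]
Tree (level-order array): [7, 2, 10, None, 4, 9, 14, None, None, None, None, None, 42, 23, 46, 19, 34, None, None, None, None, None, 40, 36]
In a BST, the LCA of p=2, q=7 is the first node v on the
root-to-leaf path with p <= v <= q (go left if both < v, right if both > v).
Walk from root:
  at 7: 2 <= 7 <= 7, this is the LCA
LCA = 7


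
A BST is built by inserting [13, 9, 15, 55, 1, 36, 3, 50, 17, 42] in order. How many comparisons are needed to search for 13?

Search path for 13: 13
Found: True
Comparisons: 1


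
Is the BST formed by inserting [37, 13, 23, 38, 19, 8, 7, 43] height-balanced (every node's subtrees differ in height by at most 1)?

Tree (level-order array): [37, 13, 38, 8, 23, None, 43, 7, None, 19]
Definition: a tree is height-balanced if, at every node, |h(left) - h(right)| <= 1 (empty subtree has height -1).
Bottom-up per-node check:
  node 7: h_left=-1, h_right=-1, diff=0 [OK], height=0
  node 8: h_left=0, h_right=-1, diff=1 [OK], height=1
  node 19: h_left=-1, h_right=-1, diff=0 [OK], height=0
  node 23: h_left=0, h_right=-1, diff=1 [OK], height=1
  node 13: h_left=1, h_right=1, diff=0 [OK], height=2
  node 43: h_left=-1, h_right=-1, diff=0 [OK], height=0
  node 38: h_left=-1, h_right=0, diff=1 [OK], height=1
  node 37: h_left=2, h_right=1, diff=1 [OK], height=3
All nodes satisfy the balance condition.
Result: Balanced


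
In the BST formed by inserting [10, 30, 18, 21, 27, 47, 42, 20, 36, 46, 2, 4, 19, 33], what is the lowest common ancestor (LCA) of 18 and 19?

Tree insertion order: [10, 30, 18, 21, 27, 47, 42, 20, 36, 46, 2, 4, 19, 33]
Tree (level-order array): [10, 2, 30, None, 4, 18, 47, None, None, None, 21, 42, None, 20, 27, 36, 46, 19, None, None, None, 33]
In a BST, the LCA of p=18, q=19 is the first node v on the
root-to-leaf path with p <= v <= q (go left if both < v, right if both > v).
Walk from root:
  at 10: both 18 and 19 > 10, go right
  at 30: both 18 and 19 < 30, go left
  at 18: 18 <= 18 <= 19, this is the LCA
LCA = 18


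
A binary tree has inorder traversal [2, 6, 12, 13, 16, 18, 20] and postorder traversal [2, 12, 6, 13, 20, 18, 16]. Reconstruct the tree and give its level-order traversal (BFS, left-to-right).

Inorder:   [2, 6, 12, 13, 16, 18, 20]
Postorder: [2, 12, 6, 13, 20, 18, 16]
Algorithm: postorder visits root last, so walk postorder right-to-left;
each value is the root of the current inorder slice — split it at that
value, recurse on the right subtree first, then the left.
Recursive splits:
  root=16; inorder splits into left=[2, 6, 12, 13], right=[18, 20]
  root=18; inorder splits into left=[], right=[20]
  root=20; inorder splits into left=[], right=[]
  root=13; inorder splits into left=[2, 6, 12], right=[]
  root=6; inorder splits into left=[2], right=[12]
  root=12; inorder splits into left=[], right=[]
  root=2; inorder splits into left=[], right=[]
Reconstructed level-order: [16, 13, 18, 6, 20, 2, 12]


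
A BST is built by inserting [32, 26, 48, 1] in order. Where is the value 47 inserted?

Starting tree (level order): [32, 26, 48, 1]
Insertion path: 32 -> 48
Result: insert 47 as left child of 48
Final tree (level order): [32, 26, 48, 1, None, 47]


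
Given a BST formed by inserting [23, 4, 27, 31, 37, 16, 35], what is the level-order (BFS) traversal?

Tree insertion order: [23, 4, 27, 31, 37, 16, 35]
Tree (level-order array): [23, 4, 27, None, 16, None, 31, None, None, None, 37, 35]
BFS from the root, enqueuing left then right child of each popped node:
  queue [23] -> pop 23, enqueue [4, 27], visited so far: [23]
  queue [4, 27] -> pop 4, enqueue [16], visited so far: [23, 4]
  queue [27, 16] -> pop 27, enqueue [31], visited so far: [23, 4, 27]
  queue [16, 31] -> pop 16, enqueue [none], visited so far: [23, 4, 27, 16]
  queue [31] -> pop 31, enqueue [37], visited so far: [23, 4, 27, 16, 31]
  queue [37] -> pop 37, enqueue [35], visited so far: [23, 4, 27, 16, 31, 37]
  queue [35] -> pop 35, enqueue [none], visited so far: [23, 4, 27, 16, 31, 37, 35]
Result: [23, 4, 27, 16, 31, 37, 35]


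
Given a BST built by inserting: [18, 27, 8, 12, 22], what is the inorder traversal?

Tree insertion order: [18, 27, 8, 12, 22]
Tree (level-order array): [18, 8, 27, None, 12, 22]
Inorder traversal: [8, 12, 18, 22, 27]


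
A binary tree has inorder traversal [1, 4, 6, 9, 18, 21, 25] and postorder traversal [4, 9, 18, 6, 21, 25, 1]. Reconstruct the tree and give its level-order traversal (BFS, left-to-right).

Inorder:   [1, 4, 6, 9, 18, 21, 25]
Postorder: [4, 9, 18, 6, 21, 25, 1]
Algorithm: postorder visits root last, so walk postorder right-to-left;
each value is the root of the current inorder slice — split it at that
value, recurse on the right subtree first, then the left.
Recursive splits:
  root=1; inorder splits into left=[], right=[4, 6, 9, 18, 21, 25]
  root=25; inorder splits into left=[4, 6, 9, 18, 21], right=[]
  root=21; inorder splits into left=[4, 6, 9, 18], right=[]
  root=6; inorder splits into left=[4], right=[9, 18]
  root=18; inorder splits into left=[9], right=[]
  root=9; inorder splits into left=[], right=[]
  root=4; inorder splits into left=[], right=[]
Reconstructed level-order: [1, 25, 21, 6, 4, 18, 9]


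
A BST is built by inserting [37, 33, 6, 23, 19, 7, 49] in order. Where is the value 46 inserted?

Starting tree (level order): [37, 33, 49, 6, None, None, None, None, 23, 19, None, 7]
Insertion path: 37 -> 49
Result: insert 46 as left child of 49
Final tree (level order): [37, 33, 49, 6, None, 46, None, None, 23, None, None, 19, None, 7]


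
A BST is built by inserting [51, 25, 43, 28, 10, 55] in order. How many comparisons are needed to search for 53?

Search path for 53: 51 -> 55
Found: False
Comparisons: 2


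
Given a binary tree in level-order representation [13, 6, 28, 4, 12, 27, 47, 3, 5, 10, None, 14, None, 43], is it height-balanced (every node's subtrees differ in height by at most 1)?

Tree (level-order array): [13, 6, 28, 4, 12, 27, 47, 3, 5, 10, None, 14, None, 43]
Definition: a tree is height-balanced if, at every node, |h(left) - h(right)| <= 1 (empty subtree has height -1).
Bottom-up per-node check:
  node 3: h_left=-1, h_right=-1, diff=0 [OK], height=0
  node 5: h_left=-1, h_right=-1, diff=0 [OK], height=0
  node 4: h_left=0, h_right=0, diff=0 [OK], height=1
  node 10: h_left=-1, h_right=-1, diff=0 [OK], height=0
  node 12: h_left=0, h_right=-1, diff=1 [OK], height=1
  node 6: h_left=1, h_right=1, diff=0 [OK], height=2
  node 14: h_left=-1, h_right=-1, diff=0 [OK], height=0
  node 27: h_left=0, h_right=-1, diff=1 [OK], height=1
  node 43: h_left=-1, h_right=-1, diff=0 [OK], height=0
  node 47: h_left=0, h_right=-1, diff=1 [OK], height=1
  node 28: h_left=1, h_right=1, diff=0 [OK], height=2
  node 13: h_left=2, h_right=2, diff=0 [OK], height=3
All nodes satisfy the balance condition.
Result: Balanced


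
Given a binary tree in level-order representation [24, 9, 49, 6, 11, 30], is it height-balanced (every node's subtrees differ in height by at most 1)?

Tree (level-order array): [24, 9, 49, 6, 11, 30]
Definition: a tree is height-balanced if, at every node, |h(left) - h(right)| <= 1 (empty subtree has height -1).
Bottom-up per-node check:
  node 6: h_left=-1, h_right=-1, diff=0 [OK], height=0
  node 11: h_left=-1, h_right=-1, diff=0 [OK], height=0
  node 9: h_left=0, h_right=0, diff=0 [OK], height=1
  node 30: h_left=-1, h_right=-1, diff=0 [OK], height=0
  node 49: h_left=0, h_right=-1, diff=1 [OK], height=1
  node 24: h_left=1, h_right=1, diff=0 [OK], height=2
All nodes satisfy the balance condition.
Result: Balanced


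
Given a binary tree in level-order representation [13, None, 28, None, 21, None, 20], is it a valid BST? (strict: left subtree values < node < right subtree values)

Level-order array: [13, None, 28, None, 21, None, 20]
Validate using subtree bounds (lo, hi): at each node, require lo < value < hi,
then recurse left with hi=value and right with lo=value.
Preorder trace (stopping at first violation):
  at node 13 with bounds (-inf, +inf): OK
  at node 28 with bounds (13, +inf): OK
  at node 21 with bounds (28, +inf): VIOLATION
Node 21 violates its bound: not (28 < 21 < +inf).
Result: Not a valid BST


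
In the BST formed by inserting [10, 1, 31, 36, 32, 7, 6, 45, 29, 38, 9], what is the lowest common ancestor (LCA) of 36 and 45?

Tree insertion order: [10, 1, 31, 36, 32, 7, 6, 45, 29, 38, 9]
Tree (level-order array): [10, 1, 31, None, 7, 29, 36, 6, 9, None, None, 32, 45, None, None, None, None, None, None, 38]
In a BST, the LCA of p=36, q=45 is the first node v on the
root-to-leaf path with p <= v <= q (go left if both < v, right if both > v).
Walk from root:
  at 10: both 36 and 45 > 10, go right
  at 31: both 36 and 45 > 31, go right
  at 36: 36 <= 36 <= 45, this is the LCA
LCA = 36


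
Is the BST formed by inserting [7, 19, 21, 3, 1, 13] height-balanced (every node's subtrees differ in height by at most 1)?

Tree (level-order array): [7, 3, 19, 1, None, 13, 21]
Definition: a tree is height-balanced if, at every node, |h(left) - h(right)| <= 1 (empty subtree has height -1).
Bottom-up per-node check:
  node 1: h_left=-1, h_right=-1, diff=0 [OK], height=0
  node 3: h_left=0, h_right=-1, diff=1 [OK], height=1
  node 13: h_left=-1, h_right=-1, diff=0 [OK], height=0
  node 21: h_left=-1, h_right=-1, diff=0 [OK], height=0
  node 19: h_left=0, h_right=0, diff=0 [OK], height=1
  node 7: h_left=1, h_right=1, diff=0 [OK], height=2
All nodes satisfy the balance condition.
Result: Balanced


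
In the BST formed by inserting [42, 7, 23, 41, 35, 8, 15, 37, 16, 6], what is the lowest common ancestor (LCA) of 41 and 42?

Tree insertion order: [42, 7, 23, 41, 35, 8, 15, 37, 16, 6]
Tree (level-order array): [42, 7, None, 6, 23, None, None, 8, 41, None, 15, 35, None, None, 16, None, 37]
In a BST, the LCA of p=41, q=42 is the first node v on the
root-to-leaf path with p <= v <= q (go left if both < v, right if both > v).
Walk from root:
  at 42: 41 <= 42 <= 42, this is the LCA
LCA = 42


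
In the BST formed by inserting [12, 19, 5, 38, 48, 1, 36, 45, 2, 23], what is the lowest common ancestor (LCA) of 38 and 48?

Tree insertion order: [12, 19, 5, 38, 48, 1, 36, 45, 2, 23]
Tree (level-order array): [12, 5, 19, 1, None, None, 38, None, 2, 36, 48, None, None, 23, None, 45]
In a BST, the LCA of p=38, q=48 is the first node v on the
root-to-leaf path with p <= v <= q (go left if both < v, right if both > v).
Walk from root:
  at 12: both 38 and 48 > 12, go right
  at 19: both 38 and 48 > 19, go right
  at 38: 38 <= 38 <= 48, this is the LCA
LCA = 38


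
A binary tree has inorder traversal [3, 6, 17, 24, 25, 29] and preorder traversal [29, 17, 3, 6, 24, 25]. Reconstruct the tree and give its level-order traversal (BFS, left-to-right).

Inorder:  [3, 6, 17, 24, 25, 29]
Preorder: [29, 17, 3, 6, 24, 25]
Algorithm: preorder visits root first, so consume preorder in order;
for each root, split the current inorder slice at that value into
left-subtree inorder and right-subtree inorder, then recurse.
Recursive splits:
  root=29; inorder splits into left=[3, 6, 17, 24, 25], right=[]
  root=17; inorder splits into left=[3, 6], right=[24, 25]
  root=3; inorder splits into left=[], right=[6]
  root=6; inorder splits into left=[], right=[]
  root=24; inorder splits into left=[], right=[25]
  root=25; inorder splits into left=[], right=[]
Reconstructed level-order: [29, 17, 3, 24, 6, 25]


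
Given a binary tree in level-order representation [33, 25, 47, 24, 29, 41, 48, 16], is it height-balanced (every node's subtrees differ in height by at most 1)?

Tree (level-order array): [33, 25, 47, 24, 29, 41, 48, 16]
Definition: a tree is height-balanced if, at every node, |h(left) - h(right)| <= 1 (empty subtree has height -1).
Bottom-up per-node check:
  node 16: h_left=-1, h_right=-1, diff=0 [OK], height=0
  node 24: h_left=0, h_right=-1, diff=1 [OK], height=1
  node 29: h_left=-1, h_right=-1, diff=0 [OK], height=0
  node 25: h_left=1, h_right=0, diff=1 [OK], height=2
  node 41: h_left=-1, h_right=-1, diff=0 [OK], height=0
  node 48: h_left=-1, h_right=-1, diff=0 [OK], height=0
  node 47: h_left=0, h_right=0, diff=0 [OK], height=1
  node 33: h_left=2, h_right=1, diff=1 [OK], height=3
All nodes satisfy the balance condition.
Result: Balanced


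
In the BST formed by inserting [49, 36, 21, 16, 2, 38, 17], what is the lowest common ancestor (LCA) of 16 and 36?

Tree insertion order: [49, 36, 21, 16, 2, 38, 17]
Tree (level-order array): [49, 36, None, 21, 38, 16, None, None, None, 2, 17]
In a BST, the LCA of p=16, q=36 is the first node v on the
root-to-leaf path with p <= v <= q (go left if both < v, right if both > v).
Walk from root:
  at 49: both 16 and 36 < 49, go left
  at 36: 16 <= 36 <= 36, this is the LCA
LCA = 36


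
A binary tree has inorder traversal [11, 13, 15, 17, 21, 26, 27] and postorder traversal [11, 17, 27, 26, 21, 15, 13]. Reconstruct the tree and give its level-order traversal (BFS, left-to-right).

Inorder:   [11, 13, 15, 17, 21, 26, 27]
Postorder: [11, 17, 27, 26, 21, 15, 13]
Algorithm: postorder visits root last, so walk postorder right-to-left;
each value is the root of the current inorder slice — split it at that
value, recurse on the right subtree first, then the left.
Recursive splits:
  root=13; inorder splits into left=[11], right=[15, 17, 21, 26, 27]
  root=15; inorder splits into left=[], right=[17, 21, 26, 27]
  root=21; inorder splits into left=[17], right=[26, 27]
  root=26; inorder splits into left=[], right=[27]
  root=27; inorder splits into left=[], right=[]
  root=17; inorder splits into left=[], right=[]
  root=11; inorder splits into left=[], right=[]
Reconstructed level-order: [13, 11, 15, 21, 17, 26, 27]


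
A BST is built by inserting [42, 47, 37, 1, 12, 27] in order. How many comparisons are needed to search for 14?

Search path for 14: 42 -> 37 -> 1 -> 12 -> 27
Found: False
Comparisons: 5


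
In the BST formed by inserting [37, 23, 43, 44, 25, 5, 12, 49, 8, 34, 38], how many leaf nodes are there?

Tree built from: [37, 23, 43, 44, 25, 5, 12, 49, 8, 34, 38]
Tree (level-order array): [37, 23, 43, 5, 25, 38, 44, None, 12, None, 34, None, None, None, 49, 8]
Rule: A leaf has 0 children.
Per-node child counts:
  node 37: 2 child(ren)
  node 23: 2 child(ren)
  node 5: 1 child(ren)
  node 12: 1 child(ren)
  node 8: 0 child(ren)
  node 25: 1 child(ren)
  node 34: 0 child(ren)
  node 43: 2 child(ren)
  node 38: 0 child(ren)
  node 44: 1 child(ren)
  node 49: 0 child(ren)
Matching nodes: [8, 34, 38, 49]
Count of leaf nodes: 4


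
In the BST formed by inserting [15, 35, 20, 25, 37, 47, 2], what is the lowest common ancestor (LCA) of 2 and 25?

Tree insertion order: [15, 35, 20, 25, 37, 47, 2]
Tree (level-order array): [15, 2, 35, None, None, 20, 37, None, 25, None, 47]
In a BST, the LCA of p=2, q=25 is the first node v on the
root-to-leaf path with p <= v <= q (go left if both < v, right if both > v).
Walk from root:
  at 15: 2 <= 15 <= 25, this is the LCA
LCA = 15


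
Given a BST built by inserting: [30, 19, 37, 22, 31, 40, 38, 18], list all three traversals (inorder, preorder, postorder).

Tree insertion order: [30, 19, 37, 22, 31, 40, 38, 18]
Tree (level-order array): [30, 19, 37, 18, 22, 31, 40, None, None, None, None, None, None, 38]
Inorder (L, root, R): [18, 19, 22, 30, 31, 37, 38, 40]
Preorder (root, L, R): [30, 19, 18, 22, 37, 31, 40, 38]
Postorder (L, R, root): [18, 22, 19, 31, 38, 40, 37, 30]


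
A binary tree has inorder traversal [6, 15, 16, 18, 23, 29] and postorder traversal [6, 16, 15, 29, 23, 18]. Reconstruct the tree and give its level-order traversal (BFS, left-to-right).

Inorder:   [6, 15, 16, 18, 23, 29]
Postorder: [6, 16, 15, 29, 23, 18]
Algorithm: postorder visits root last, so walk postorder right-to-left;
each value is the root of the current inorder slice — split it at that
value, recurse on the right subtree first, then the left.
Recursive splits:
  root=18; inorder splits into left=[6, 15, 16], right=[23, 29]
  root=23; inorder splits into left=[], right=[29]
  root=29; inorder splits into left=[], right=[]
  root=15; inorder splits into left=[6], right=[16]
  root=16; inorder splits into left=[], right=[]
  root=6; inorder splits into left=[], right=[]
Reconstructed level-order: [18, 15, 23, 6, 16, 29]


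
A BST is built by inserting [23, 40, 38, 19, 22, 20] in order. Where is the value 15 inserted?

Starting tree (level order): [23, 19, 40, None, 22, 38, None, 20]
Insertion path: 23 -> 19
Result: insert 15 as left child of 19
Final tree (level order): [23, 19, 40, 15, 22, 38, None, None, None, 20]


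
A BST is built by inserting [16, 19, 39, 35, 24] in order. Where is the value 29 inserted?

Starting tree (level order): [16, None, 19, None, 39, 35, None, 24]
Insertion path: 16 -> 19 -> 39 -> 35 -> 24
Result: insert 29 as right child of 24
Final tree (level order): [16, None, 19, None, 39, 35, None, 24, None, None, 29]


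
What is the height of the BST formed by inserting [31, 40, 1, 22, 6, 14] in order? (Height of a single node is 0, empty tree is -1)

Insertion order: [31, 40, 1, 22, 6, 14]
Tree (level-order array): [31, 1, 40, None, 22, None, None, 6, None, None, 14]
Compute height bottom-up (empty subtree = -1):
  height(14) = 1 + max(-1, -1) = 0
  height(6) = 1 + max(-1, 0) = 1
  height(22) = 1 + max(1, -1) = 2
  height(1) = 1 + max(-1, 2) = 3
  height(40) = 1 + max(-1, -1) = 0
  height(31) = 1 + max(3, 0) = 4
Height = 4


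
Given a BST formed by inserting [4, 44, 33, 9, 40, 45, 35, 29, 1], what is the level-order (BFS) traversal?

Tree insertion order: [4, 44, 33, 9, 40, 45, 35, 29, 1]
Tree (level-order array): [4, 1, 44, None, None, 33, 45, 9, 40, None, None, None, 29, 35]
BFS from the root, enqueuing left then right child of each popped node:
  queue [4] -> pop 4, enqueue [1, 44], visited so far: [4]
  queue [1, 44] -> pop 1, enqueue [none], visited so far: [4, 1]
  queue [44] -> pop 44, enqueue [33, 45], visited so far: [4, 1, 44]
  queue [33, 45] -> pop 33, enqueue [9, 40], visited so far: [4, 1, 44, 33]
  queue [45, 9, 40] -> pop 45, enqueue [none], visited so far: [4, 1, 44, 33, 45]
  queue [9, 40] -> pop 9, enqueue [29], visited so far: [4, 1, 44, 33, 45, 9]
  queue [40, 29] -> pop 40, enqueue [35], visited so far: [4, 1, 44, 33, 45, 9, 40]
  queue [29, 35] -> pop 29, enqueue [none], visited so far: [4, 1, 44, 33, 45, 9, 40, 29]
  queue [35] -> pop 35, enqueue [none], visited so far: [4, 1, 44, 33, 45, 9, 40, 29, 35]
Result: [4, 1, 44, 33, 45, 9, 40, 29, 35]


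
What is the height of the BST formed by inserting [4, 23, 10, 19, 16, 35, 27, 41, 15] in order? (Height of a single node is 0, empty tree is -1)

Insertion order: [4, 23, 10, 19, 16, 35, 27, 41, 15]
Tree (level-order array): [4, None, 23, 10, 35, None, 19, 27, 41, 16, None, None, None, None, None, 15]
Compute height bottom-up (empty subtree = -1):
  height(15) = 1 + max(-1, -1) = 0
  height(16) = 1 + max(0, -1) = 1
  height(19) = 1 + max(1, -1) = 2
  height(10) = 1 + max(-1, 2) = 3
  height(27) = 1 + max(-1, -1) = 0
  height(41) = 1 + max(-1, -1) = 0
  height(35) = 1 + max(0, 0) = 1
  height(23) = 1 + max(3, 1) = 4
  height(4) = 1 + max(-1, 4) = 5
Height = 5


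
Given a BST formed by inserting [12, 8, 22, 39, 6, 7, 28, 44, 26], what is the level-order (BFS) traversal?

Tree insertion order: [12, 8, 22, 39, 6, 7, 28, 44, 26]
Tree (level-order array): [12, 8, 22, 6, None, None, 39, None, 7, 28, 44, None, None, 26]
BFS from the root, enqueuing left then right child of each popped node:
  queue [12] -> pop 12, enqueue [8, 22], visited so far: [12]
  queue [8, 22] -> pop 8, enqueue [6], visited so far: [12, 8]
  queue [22, 6] -> pop 22, enqueue [39], visited so far: [12, 8, 22]
  queue [6, 39] -> pop 6, enqueue [7], visited so far: [12, 8, 22, 6]
  queue [39, 7] -> pop 39, enqueue [28, 44], visited so far: [12, 8, 22, 6, 39]
  queue [7, 28, 44] -> pop 7, enqueue [none], visited so far: [12, 8, 22, 6, 39, 7]
  queue [28, 44] -> pop 28, enqueue [26], visited so far: [12, 8, 22, 6, 39, 7, 28]
  queue [44, 26] -> pop 44, enqueue [none], visited so far: [12, 8, 22, 6, 39, 7, 28, 44]
  queue [26] -> pop 26, enqueue [none], visited so far: [12, 8, 22, 6, 39, 7, 28, 44, 26]
Result: [12, 8, 22, 6, 39, 7, 28, 44, 26]


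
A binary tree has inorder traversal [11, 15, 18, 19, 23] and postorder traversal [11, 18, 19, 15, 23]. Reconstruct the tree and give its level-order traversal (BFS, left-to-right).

Inorder:   [11, 15, 18, 19, 23]
Postorder: [11, 18, 19, 15, 23]
Algorithm: postorder visits root last, so walk postorder right-to-left;
each value is the root of the current inorder slice — split it at that
value, recurse on the right subtree first, then the left.
Recursive splits:
  root=23; inorder splits into left=[11, 15, 18, 19], right=[]
  root=15; inorder splits into left=[11], right=[18, 19]
  root=19; inorder splits into left=[18], right=[]
  root=18; inorder splits into left=[], right=[]
  root=11; inorder splits into left=[], right=[]
Reconstructed level-order: [23, 15, 11, 19, 18]


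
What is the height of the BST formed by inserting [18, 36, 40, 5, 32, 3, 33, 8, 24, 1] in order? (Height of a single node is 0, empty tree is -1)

Insertion order: [18, 36, 40, 5, 32, 3, 33, 8, 24, 1]
Tree (level-order array): [18, 5, 36, 3, 8, 32, 40, 1, None, None, None, 24, 33]
Compute height bottom-up (empty subtree = -1):
  height(1) = 1 + max(-1, -1) = 0
  height(3) = 1 + max(0, -1) = 1
  height(8) = 1 + max(-1, -1) = 0
  height(5) = 1 + max(1, 0) = 2
  height(24) = 1 + max(-1, -1) = 0
  height(33) = 1 + max(-1, -1) = 0
  height(32) = 1 + max(0, 0) = 1
  height(40) = 1 + max(-1, -1) = 0
  height(36) = 1 + max(1, 0) = 2
  height(18) = 1 + max(2, 2) = 3
Height = 3


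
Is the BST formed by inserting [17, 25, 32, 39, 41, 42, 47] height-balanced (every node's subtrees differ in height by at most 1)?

Tree (level-order array): [17, None, 25, None, 32, None, 39, None, 41, None, 42, None, 47]
Definition: a tree is height-balanced if, at every node, |h(left) - h(right)| <= 1 (empty subtree has height -1).
Bottom-up per-node check:
  node 47: h_left=-1, h_right=-1, diff=0 [OK], height=0
  node 42: h_left=-1, h_right=0, diff=1 [OK], height=1
  node 41: h_left=-1, h_right=1, diff=2 [FAIL (|-1-1|=2 > 1)], height=2
  node 39: h_left=-1, h_right=2, diff=3 [FAIL (|-1-2|=3 > 1)], height=3
  node 32: h_left=-1, h_right=3, diff=4 [FAIL (|-1-3|=4 > 1)], height=4
  node 25: h_left=-1, h_right=4, diff=5 [FAIL (|-1-4|=5 > 1)], height=5
  node 17: h_left=-1, h_right=5, diff=6 [FAIL (|-1-5|=6 > 1)], height=6
Node 41 violates the condition: |-1 - 1| = 2 > 1.
Result: Not balanced


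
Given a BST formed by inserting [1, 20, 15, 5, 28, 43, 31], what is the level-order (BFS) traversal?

Tree insertion order: [1, 20, 15, 5, 28, 43, 31]
Tree (level-order array): [1, None, 20, 15, 28, 5, None, None, 43, None, None, 31]
BFS from the root, enqueuing left then right child of each popped node:
  queue [1] -> pop 1, enqueue [20], visited so far: [1]
  queue [20] -> pop 20, enqueue [15, 28], visited so far: [1, 20]
  queue [15, 28] -> pop 15, enqueue [5], visited so far: [1, 20, 15]
  queue [28, 5] -> pop 28, enqueue [43], visited so far: [1, 20, 15, 28]
  queue [5, 43] -> pop 5, enqueue [none], visited so far: [1, 20, 15, 28, 5]
  queue [43] -> pop 43, enqueue [31], visited so far: [1, 20, 15, 28, 5, 43]
  queue [31] -> pop 31, enqueue [none], visited so far: [1, 20, 15, 28, 5, 43, 31]
Result: [1, 20, 15, 28, 5, 43, 31]


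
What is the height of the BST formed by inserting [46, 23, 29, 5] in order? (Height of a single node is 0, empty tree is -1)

Insertion order: [46, 23, 29, 5]
Tree (level-order array): [46, 23, None, 5, 29]
Compute height bottom-up (empty subtree = -1):
  height(5) = 1 + max(-1, -1) = 0
  height(29) = 1 + max(-1, -1) = 0
  height(23) = 1 + max(0, 0) = 1
  height(46) = 1 + max(1, -1) = 2
Height = 2


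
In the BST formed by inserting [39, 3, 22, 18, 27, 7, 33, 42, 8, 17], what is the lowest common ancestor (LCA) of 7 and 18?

Tree insertion order: [39, 3, 22, 18, 27, 7, 33, 42, 8, 17]
Tree (level-order array): [39, 3, 42, None, 22, None, None, 18, 27, 7, None, None, 33, None, 8, None, None, None, 17]
In a BST, the LCA of p=7, q=18 is the first node v on the
root-to-leaf path with p <= v <= q (go left if both < v, right if both > v).
Walk from root:
  at 39: both 7 and 18 < 39, go left
  at 3: both 7 and 18 > 3, go right
  at 22: both 7 and 18 < 22, go left
  at 18: 7 <= 18 <= 18, this is the LCA
LCA = 18


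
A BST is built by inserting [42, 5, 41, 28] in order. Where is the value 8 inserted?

Starting tree (level order): [42, 5, None, None, 41, 28]
Insertion path: 42 -> 5 -> 41 -> 28
Result: insert 8 as left child of 28
Final tree (level order): [42, 5, None, None, 41, 28, None, 8]


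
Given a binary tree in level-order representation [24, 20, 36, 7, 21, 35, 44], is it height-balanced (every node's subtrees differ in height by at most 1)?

Tree (level-order array): [24, 20, 36, 7, 21, 35, 44]
Definition: a tree is height-balanced if, at every node, |h(left) - h(right)| <= 1 (empty subtree has height -1).
Bottom-up per-node check:
  node 7: h_left=-1, h_right=-1, diff=0 [OK], height=0
  node 21: h_left=-1, h_right=-1, diff=0 [OK], height=0
  node 20: h_left=0, h_right=0, diff=0 [OK], height=1
  node 35: h_left=-1, h_right=-1, diff=0 [OK], height=0
  node 44: h_left=-1, h_right=-1, diff=0 [OK], height=0
  node 36: h_left=0, h_right=0, diff=0 [OK], height=1
  node 24: h_left=1, h_right=1, diff=0 [OK], height=2
All nodes satisfy the balance condition.
Result: Balanced


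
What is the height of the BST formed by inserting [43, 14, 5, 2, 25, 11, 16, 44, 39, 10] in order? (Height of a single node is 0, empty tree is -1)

Insertion order: [43, 14, 5, 2, 25, 11, 16, 44, 39, 10]
Tree (level-order array): [43, 14, 44, 5, 25, None, None, 2, 11, 16, 39, None, None, 10]
Compute height bottom-up (empty subtree = -1):
  height(2) = 1 + max(-1, -1) = 0
  height(10) = 1 + max(-1, -1) = 0
  height(11) = 1 + max(0, -1) = 1
  height(5) = 1 + max(0, 1) = 2
  height(16) = 1 + max(-1, -1) = 0
  height(39) = 1 + max(-1, -1) = 0
  height(25) = 1 + max(0, 0) = 1
  height(14) = 1 + max(2, 1) = 3
  height(44) = 1 + max(-1, -1) = 0
  height(43) = 1 + max(3, 0) = 4
Height = 4


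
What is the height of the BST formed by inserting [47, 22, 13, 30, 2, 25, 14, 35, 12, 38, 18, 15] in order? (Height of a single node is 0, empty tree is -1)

Insertion order: [47, 22, 13, 30, 2, 25, 14, 35, 12, 38, 18, 15]
Tree (level-order array): [47, 22, None, 13, 30, 2, 14, 25, 35, None, 12, None, 18, None, None, None, 38, None, None, 15]
Compute height bottom-up (empty subtree = -1):
  height(12) = 1 + max(-1, -1) = 0
  height(2) = 1 + max(-1, 0) = 1
  height(15) = 1 + max(-1, -1) = 0
  height(18) = 1 + max(0, -1) = 1
  height(14) = 1 + max(-1, 1) = 2
  height(13) = 1 + max(1, 2) = 3
  height(25) = 1 + max(-1, -1) = 0
  height(38) = 1 + max(-1, -1) = 0
  height(35) = 1 + max(-1, 0) = 1
  height(30) = 1 + max(0, 1) = 2
  height(22) = 1 + max(3, 2) = 4
  height(47) = 1 + max(4, -1) = 5
Height = 5


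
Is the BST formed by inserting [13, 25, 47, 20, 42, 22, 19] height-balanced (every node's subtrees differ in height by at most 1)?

Tree (level-order array): [13, None, 25, 20, 47, 19, 22, 42]
Definition: a tree is height-balanced if, at every node, |h(left) - h(right)| <= 1 (empty subtree has height -1).
Bottom-up per-node check:
  node 19: h_left=-1, h_right=-1, diff=0 [OK], height=0
  node 22: h_left=-1, h_right=-1, diff=0 [OK], height=0
  node 20: h_left=0, h_right=0, diff=0 [OK], height=1
  node 42: h_left=-1, h_right=-1, diff=0 [OK], height=0
  node 47: h_left=0, h_right=-1, diff=1 [OK], height=1
  node 25: h_left=1, h_right=1, diff=0 [OK], height=2
  node 13: h_left=-1, h_right=2, diff=3 [FAIL (|-1-2|=3 > 1)], height=3
Node 13 violates the condition: |-1 - 2| = 3 > 1.
Result: Not balanced


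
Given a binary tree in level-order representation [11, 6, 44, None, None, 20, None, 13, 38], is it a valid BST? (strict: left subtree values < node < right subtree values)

Level-order array: [11, 6, 44, None, None, 20, None, 13, 38]
Validate using subtree bounds (lo, hi): at each node, require lo < value < hi,
then recurse left with hi=value and right with lo=value.
Preorder trace (stopping at first violation):
  at node 11 with bounds (-inf, +inf): OK
  at node 6 with bounds (-inf, 11): OK
  at node 44 with bounds (11, +inf): OK
  at node 20 with bounds (11, 44): OK
  at node 13 with bounds (11, 20): OK
  at node 38 with bounds (20, 44): OK
No violation found at any node.
Result: Valid BST


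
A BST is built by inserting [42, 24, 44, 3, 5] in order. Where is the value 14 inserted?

Starting tree (level order): [42, 24, 44, 3, None, None, None, None, 5]
Insertion path: 42 -> 24 -> 3 -> 5
Result: insert 14 as right child of 5
Final tree (level order): [42, 24, 44, 3, None, None, None, None, 5, None, 14]


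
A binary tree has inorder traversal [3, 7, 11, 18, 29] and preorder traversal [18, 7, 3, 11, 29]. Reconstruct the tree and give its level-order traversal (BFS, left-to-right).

Inorder:  [3, 7, 11, 18, 29]
Preorder: [18, 7, 3, 11, 29]
Algorithm: preorder visits root first, so consume preorder in order;
for each root, split the current inorder slice at that value into
left-subtree inorder and right-subtree inorder, then recurse.
Recursive splits:
  root=18; inorder splits into left=[3, 7, 11], right=[29]
  root=7; inorder splits into left=[3], right=[11]
  root=3; inorder splits into left=[], right=[]
  root=11; inorder splits into left=[], right=[]
  root=29; inorder splits into left=[], right=[]
Reconstructed level-order: [18, 7, 29, 3, 11]


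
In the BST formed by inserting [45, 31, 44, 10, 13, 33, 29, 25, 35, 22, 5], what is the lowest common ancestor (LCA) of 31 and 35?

Tree insertion order: [45, 31, 44, 10, 13, 33, 29, 25, 35, 22, 5]
Tree (level-order array): [45, 31, None, 10, 44, 5, 13, 33, None, None, None, None, 29, None, 35, 25, None, None, None, 22]
In a BST, the LCA of p=31, q=35 is the first node v on the
root-to-leaf path with p <= v <= q (go left if both < v, right if both > v).
Walk from root:
  at 45: both 31 and 35 < 45, go left
  at 31: 31 <= 31 <= 35, this is the LCA
LCA = 31


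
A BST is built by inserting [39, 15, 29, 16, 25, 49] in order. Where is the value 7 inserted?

Starting tree (level order): [39, 15, 49, None, 29, None, None, 16, None, None, 25]
Insertion path: 39 -> 15
Result: insert 7 as left child of 15
Final tree (level order): [39, 15, 49, 7, 29, None, None, None, None, 16, None, None, 25]


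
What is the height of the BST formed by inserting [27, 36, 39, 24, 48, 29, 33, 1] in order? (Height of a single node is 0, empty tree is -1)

Insertion order: [27, 36, 39, 24, 48, 29, 33, 1]
Tree (level-order array): [27, 24, 36, 1, None, 29, 39, None, None, None, 33, None, 48]
Compute height bottom-up (empty subtree = -1):
  height(1) = 1 + max(-1, -1) = 0
  height(24) = 1 + max(0, -1) = 1
  height(33) = 1 + max(-1, -1) = 0
  height(29) = 1 + max(-1, 0) = 1
  height(48) = 1 + max(-1, -1) = 0
  height(39) = 1 + max(-1, 0) = 1
  height(36) = 1 + max(1, 1) = 2
  height(27) = 1 + max(1, 2) = 3
Height = 3


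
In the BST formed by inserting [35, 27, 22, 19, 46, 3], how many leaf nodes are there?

Tree built from: [35, 27, 22, 19, 46, 3]
Tree (level-order array): [35, 27, 46, 22, None, None, None, 19, None, 3]
Rule: A leaf has 0 children.
Per-node child counts:
  node 35: 2 child(ren)
  node 27: 1 child(ren)
  node 22: 1 child(ren)
  node 19: 1 child(ren)
  node 3: 0 child(ren)
  node 46: 0 child(ren)
Matching nodes: [3, 46]
Count of leaf nodes: 2


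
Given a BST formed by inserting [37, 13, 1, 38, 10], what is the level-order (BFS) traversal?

Tree insertion order: [37, 13, 1, 38, 10]
Tree (level-order array): [37, 13, 38, 1, None, None, None, None, 10]
BFS from the root, enqueuing left then right child of each popped node:
  queue [37] -> pop 37, enqueue [13, 38], visited so far: [37]
  queue [13, 38] -> pop 13, enqueue [1], visited so far: [37, 13]
  queue [38, 1] -> pop 38, enqueue [none], visited so far: [37, 13, 38]
  queue [1] -> pop 1, enqueue [10], visited so far: [37, 13, 38, 1]
  queue [10] -> pop 10, enqueue [none], visited so far: [37, 13, 38, 1, 10]
Result: [37, 13, 38, 1, 10]


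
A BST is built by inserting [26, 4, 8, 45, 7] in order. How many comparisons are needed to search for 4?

Search path for 4: 26 -> 4
Found: True
Comparisons: 2


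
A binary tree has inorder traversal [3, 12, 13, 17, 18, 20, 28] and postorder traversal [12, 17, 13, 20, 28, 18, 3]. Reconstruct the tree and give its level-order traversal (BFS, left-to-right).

Inorder:   [3, 12, 13, 17, 18, 20, 28]
Postorder: [12, 17, 13, 20, 28, 18, 3]
Algorithm: postorder visits root last, so walk postorder right-to-left;
each value is the root of the current inorder slice — split it at that
value, recurse on the right subtree first, then the left.
Recursive splits:
  root=3; inorder splits into left=[], right=[12, 13, 17, 18, 20, 28]
  root=18; inorder splits into left=[12, 13, 17], right=[20, 28]
  root=28; inorder splits into left=[20], right=[]
  root=20; inorder splits into left=[], right=[]
  root=13; inorder splits into left=[12], right=[17]
  root=17; inorder splits into left=[], right=[]
  root=12; inorder splits into left=[], right=[]
Reconstructed level-order: [3, 18, 13, 28, 12, 17, 20]


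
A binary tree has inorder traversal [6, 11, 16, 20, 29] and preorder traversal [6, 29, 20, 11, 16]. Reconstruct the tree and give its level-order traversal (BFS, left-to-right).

Inorder:  [6, 11, 16, 20, 29]
Preorder: [6, 29, 20, 11, 16]
Algorithm: preorder visits root first, so consume preorder in order;
for each root, split the current inorder slice at that value into
left-subtree inorder and right-subtree inorder, then recurse.
Recursive splits:
  root=6; inorder splits into left=[], right=[11, 16, 20, 29]
  root=29; inorder splits into left=[11, 16, 20], right=[]
  root=20; inorder splits into left=[11, 16], right=[]
  root=11; inorder splits into left=[], right=[16]
  root=16; inorder splits into left=[], right=[]
Reconstructed level-order: [6, 29, 20, 11, 16]


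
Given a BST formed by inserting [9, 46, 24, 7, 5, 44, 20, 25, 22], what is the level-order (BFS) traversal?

Tree insertion order: [9, 46, 24, 7, 5, 44, 20, 25, 22]
Tree (level-order array): [9, 7, 46, 5, None, 24, None, None, None, 20, 44, None, 22, 25]
BFS from the root, enqueuing left then right child of each popped node:
  queue [9] -> pop 9, enqueue [7, 46], visited so far: [9]
  queue [7, 46] -> pop 7, enqueue [5], visited so far: [9, 7]
  queue [46, 5] -> pop 46, enqueue [24], visited so far: [9, 7, 46]
  queue [5, 24] -> pop 5, enqueue [none], visited so far: [9, 7, 46, 5]
  queue [24] -> pop 24, enqueue [20, 44], visited so far: [9, 7, 46, 5, 24]
  queue [20, 44] -> pop 20, enqueue [22], visited so far: [9, 7, 46, 5, 24, 20]
  queue [44, 22] -> pop 44, enqueue [25], visited so far: [9, 7, 46, 5, 24, 20, 44]
  queue [22, 25] -> pop 22, enqueue [none], visited so far: [9, 7, 46, 5, 24, 20, 44, 22]
  queue [25] -> pop 25, enqueue [none], visited so far: [9, 7, 46, 5, 24, 20, 44, 22, 25]
Result: [9, 7, 46, 5, 24, 20, 44, 22, 25]


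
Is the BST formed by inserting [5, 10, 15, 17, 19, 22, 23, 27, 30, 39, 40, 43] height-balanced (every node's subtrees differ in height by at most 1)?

Tree (level-order array): [5, None, 10, None, 15, None, 17, None, 19, None, 22, None, 23, None, 27, None, 30, None, 39, None, 40, None, 43]
Definition: a tree is height-balanced if, at every node, |h(left) - h(right)| <= 1 (empty subtree has height -1).
Bottom-up per-node check:
  node 43: h_left=-1, h_right=-1, diff=0 [OK], height=0
  node 40: h_left=-1, h_right=0, diff=1 [OK], height=1
  node 39: h_left=-1, h_right=1, diff=2 [FAIL (|-1-1|=2 > 1)], height=2
  node 30: h_left=-1, h_right=2, diff=3 [FAIL (|-1-2|=3 > 1)], height=3
  node 27: h_left=-1, h_right=3, diff=4 [FAIL (|-1-3|=4 > 1)], height=4
  node 23: h_left=-1, h_right=4, diff=5 [FAIL (|-1-4|=5 > 1)], height=5
  node 22: h_left=-1, h_right=5, diff=6 [FAIL (|-1-5|=6 > 1)], height=6
  node 19: h_left=-1, h_right=6, diff=7 [FAIL (|-1-6|=7 > 1)], height=7
  node 17: h_left=-1, h_right=7, diff=8 [FAIL (|-1-7|=8 > 1)], height=8
  node 15: h_left=-1, h_right=8, diff=9 [FAIL (|-1-8|=9 > 1)], height=9
  node 10: h_left=-1, h_right=9, diff=10 [FAIL (|-1-9|=10 > 1)], height=10
  node 5: h_left=-1, h_right=10, diff=11 [FAIL (|-1-10|=11 > 1)], height=11
Node 39 violates the condition: |-1 - 1| = 2 > 1.
Result: Not balanced


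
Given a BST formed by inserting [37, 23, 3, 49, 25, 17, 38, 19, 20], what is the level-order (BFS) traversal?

Tree insertion order: [37, 23, 3, 49, 25, 17, 38, 19, 20]
Tree (level-order array): [37, 23, 49, 3, 25, 38, None, None, 17, None, None, None, None, None, 19, None, 20]
BFS from the root, enqueuing left then right child of each popped node:
  queue [37] -> pop 37, enqueue [23, 49], visited so far: [37]
  queue [23, 49] -> pop 23, enqueue [3, 25], visited so far: [37, 23]
  queue [49, 3, 25] -> pop 49, enqueue [38], visited so far: [37, 23, 49]
  queue [3, 25, 38] -> pop 3, enqueue [17], visited so far: [37, 23, 49, 3]
  queue [25, 38, 17] -> pop 25, enqueue [none], visited so far: [37, 23, 49, 3, 25]
  queue [38, 17] -> pop 38, enqueue [none], visited so far: [37, 23, 49, 3, 25, 38]
  queue [17] -> pop 17, enqueue [19], visited so far: [37, 23, 49, 3, 25, 38, 17]
  queue [19] -> pop 19, enqueue [20], visited so far: [37, 23, 49, 3, 25, 38, 17, 19]
  queue [20] -> pop 20, enqueue [none], visited so far: [37, 23, 49, 3, 25, 38, 17, 19, 20]
Result: [37, 23, 49, 3, 25, 38, 17, 19, 20]
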